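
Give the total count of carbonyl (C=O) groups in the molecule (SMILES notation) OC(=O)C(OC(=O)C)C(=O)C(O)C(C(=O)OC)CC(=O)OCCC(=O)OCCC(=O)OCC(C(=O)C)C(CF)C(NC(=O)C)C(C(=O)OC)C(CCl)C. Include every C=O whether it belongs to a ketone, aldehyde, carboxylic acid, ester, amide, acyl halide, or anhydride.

HOOC: carboxylic acid, 1 C=O (running total 1).
CH(OCOCH3): ester, 1 C=O (running total 2).
CO: ketone, 1 C=O (running total 3).
CH(COOCH3): ester, 1 C=O (running total 4).
CH2COOCH2: ester, 1 C=O (running total 5).
CH2COOCH2: ester, 1 C=O (running total 6).
CH2COOCH2: ester, 1 C=O (running total 7).
CH(COCH3): ketone, 1 C=O (running total 8).
CH(NHCOCH3): amide, 1 C=O (running total 9).
CH(COOCH3): ester, 1 C=O (running total 10).

10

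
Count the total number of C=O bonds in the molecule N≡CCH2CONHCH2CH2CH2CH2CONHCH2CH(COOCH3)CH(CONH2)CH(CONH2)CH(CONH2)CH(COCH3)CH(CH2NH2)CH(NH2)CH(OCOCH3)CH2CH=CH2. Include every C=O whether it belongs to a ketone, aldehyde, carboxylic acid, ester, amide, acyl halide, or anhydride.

CH2CONHCH2: amide, 1 C=O (running total 1).
CH2CONHCH2: amide, 1 C=O (running total 2).
CH(COOCH3): ester, 1 C=O (running total 3).
CH(CONH2): amide, 1 C=O (running total 4).
CH(CONH2): amide, 1 C=O (running total 5).
CH(CONH2): amide, 1 C=O (running total 6).
CH(COCH3): ketone, 1 C=O (running total 7).
CH(OCOCH3): ester, 1 C=O (running total 8).

8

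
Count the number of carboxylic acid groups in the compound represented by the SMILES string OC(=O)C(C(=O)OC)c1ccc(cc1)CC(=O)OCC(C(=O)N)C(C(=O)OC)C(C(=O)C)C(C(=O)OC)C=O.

Taking each segment in turn:
  HOOC: –COOH: carbonyl C bonded to –OH and C → carboxylic acid (the –OH is not a separate alcohol).
  CH(COOCH3): pendant –COOCH3: carbonyl C bonded to C and –OCH3 → ester.
  C6H4: para-disubstituted benzene ring → arene.
  CH2COOCH2: –C(=O)–O–C with C on the carbonyl side → ester.
  CH(CONH2): pendant –CONH2: carbonyl C bonded to C and N → amide.
  CH(COOCH3): pendant –COOCH3: carbonyl C bonded to C and –OCH3 → ester.
  CH(COCH3): pendant –COCH3: carbonyl C bonded to two carbons → ketone.
  CH(COOCH3): pendant –COOCH3: carbonyl C bonded to C and –OCH3 → ester.
  CHO: terminal –CHO: carbonyl C bonded to H and C → aldehyde.
Carboxylic acid appears at: HOOC → 1.

1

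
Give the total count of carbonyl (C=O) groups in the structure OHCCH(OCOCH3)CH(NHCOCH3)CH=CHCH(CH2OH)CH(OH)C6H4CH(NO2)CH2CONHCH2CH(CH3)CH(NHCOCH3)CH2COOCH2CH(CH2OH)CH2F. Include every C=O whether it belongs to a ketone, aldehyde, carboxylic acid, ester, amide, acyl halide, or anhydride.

6

OHC: aldehyde, 1 C=O (running total 1).
CH(OCOCH3): ester, 1 C=O (running total 2).
CH(NHCOCH3): amide, 1 C=O (running total 3).
CH2CONHCH2: amide, 1 C=O (running total 4).
CH(NHCOCH3): amide, 1 C=O (running total 5).
CH2COOCH2: ester, 1 C=O (running total 6).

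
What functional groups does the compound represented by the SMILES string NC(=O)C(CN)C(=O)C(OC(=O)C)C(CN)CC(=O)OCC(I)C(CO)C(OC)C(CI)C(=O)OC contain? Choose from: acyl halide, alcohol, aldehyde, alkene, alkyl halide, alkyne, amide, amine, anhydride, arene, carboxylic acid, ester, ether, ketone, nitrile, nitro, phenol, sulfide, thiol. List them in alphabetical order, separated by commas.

alcohol, alkyl halide, amide, amine, ester, ether, ketone

Reading the structure from left to right:
  H2NCO: –C(=O)NH2: carbonyl C bonded to C and to N → amide (the N is not a separate amine).
  CH(CH2NH2): pendant –CH2NH2: N on sp³ C, no adjacent C=O → amine.
  CO: –C(=O)– with carbon on both sides → ketone.
  CH(OCOCH3): pendant –OC(=O)CH3: an acyloxy group → ester.
  CH(CH2NH2): pendant –CH2NH2: N on sp³ C, no adjacent C=O → amine.
  CH2COOCH2: –C(=O)–O–C with C on the carbonyl side → ester.
  CH(I): halogen on an sp³ carbon → alkyl halide.
  CH(CH2OH): pendant –CH2OH on an sp³ backbone C → alcohol.
  CH(OCH3): pendant –OCH3: C–O–C with sp³ C, no adjacent C=O → ether.
  CH(CH2I): pendant –CH2X: halogen on sp³ carbon → alkyl halide.
  COOCH3: –C(=O)OCH3: carbonyl C bonded to C and to –OCH3 → ester (not ketone + ether).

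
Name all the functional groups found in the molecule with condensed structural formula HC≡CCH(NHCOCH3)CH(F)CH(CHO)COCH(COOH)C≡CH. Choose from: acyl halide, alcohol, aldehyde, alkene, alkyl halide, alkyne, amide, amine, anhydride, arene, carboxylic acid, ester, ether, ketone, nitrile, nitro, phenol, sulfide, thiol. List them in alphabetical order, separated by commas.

aldehyde, alkyl halide, alkyne, amide, carboxylic acid, ketone

Reading the structure from left to right:
  HC≡C: C≡C triple bond → alkyne.
  CH(NHCOCH3): pendant –NHC(=O)CH3: N bonded to a carbonyl → amide (not amine).
  CH(F): halogen on an sp³ carbon → alkyl halide.
  CH(CHO): pendant –CHO: carbonyl C bonded to C and H → aldehyde.
  CO: –C(=O)– with carbon on both sides → ketone.
  CH(COOH): pendant –COOH: carbonyl C bonded to C and –OH → carboxylic acid.
  C≡CH: C≡C triple bond → alkyne.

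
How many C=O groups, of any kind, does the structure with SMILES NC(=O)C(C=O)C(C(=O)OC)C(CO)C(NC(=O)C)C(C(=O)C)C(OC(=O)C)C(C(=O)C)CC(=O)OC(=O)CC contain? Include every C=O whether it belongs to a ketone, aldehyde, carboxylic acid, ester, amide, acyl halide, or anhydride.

H2NCO: amide, 1 C=O (running total 1).
CH(CHO): aldehyde, 1 C=O (running total 2).
CH(COOCH3): ester, 1 C=O (running total 3).
CH(NHCOCH3): amide, 1 C=O (running total 4).
CH(COCH3): ketone, 1 C=O (running total 5).
CH(OCOCH3): ester, 1 C=O (running total 6).
CH(COCH3): ketone, 1 C=O (running total 7).
CH2CO-O-COCH2: anhydride, 2 C=O (running total 9).

9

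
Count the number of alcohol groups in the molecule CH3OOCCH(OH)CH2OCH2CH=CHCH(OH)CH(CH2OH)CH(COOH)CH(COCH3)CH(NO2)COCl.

CH3O–C(=O)–: carbonyl C bonded to C and to –OCH3 → ester (not ketone + ether).
–OH on an sp³ carbon → alcohol (secondary).
C–O–C with sp³ carbons on both sides and no adjacent C=O → ether.
C=C double bond → alkene.
–OH on an sp³ carbon → alcohol (secondary).
pendant –CH2OH on an sp³ backbone C → alcohol.
pendant –COOH: carbonyl C bonded to C and –OH → carboxylic acid.
pendant –COCH3: carbonyl C bonded to two carbons → ketone.
–NO2 on an sp³ carbon → nitro (the N=O is not a carbonyl).
–C(=O)Cl: carbonyl C bonded to C and to a halogen → acyl halide (not alkyl halide).
Alcohol appears at: CH(OH), CH(OH), CH(CH2OH) → 3.

3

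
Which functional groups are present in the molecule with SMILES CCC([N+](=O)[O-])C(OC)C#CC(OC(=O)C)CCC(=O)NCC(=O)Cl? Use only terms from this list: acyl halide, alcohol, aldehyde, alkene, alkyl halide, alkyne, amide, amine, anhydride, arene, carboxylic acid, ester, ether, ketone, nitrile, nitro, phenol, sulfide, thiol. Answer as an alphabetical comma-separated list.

acyl halide, alkyne, amide, ester, ether, nitro

Reading the structure from left to right:
  CH(NO2): –NO2 on an sp³ carbon → nitro (the N=O is not a carbonyl).
  CH(OCH3): pendant –OCH3: C–O–C with sp³ C, no adjacent C=O → ether.
  C≡C: C≡C triple bond → alkyne.
  CH(OCOCH3): pendant –OC(=O)CH3: an acyloxy group → ester.
  CH2CONHCH2: –C(=O)–N– linkage → amide (the N is not an amine).
  COCl: –C(=O)Cl: carbonyl C bonded to C and to a halogen → acyl halide (not alkyl halide).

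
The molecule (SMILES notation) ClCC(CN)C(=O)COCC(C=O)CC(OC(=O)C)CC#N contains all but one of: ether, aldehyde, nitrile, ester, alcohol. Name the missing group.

alcohol

ester: present (CH(OCOCH3) — pendant –OC(=O)CH3: an acyloxy group → ester).
ether: present (CH2OCH2 — C–O–C with sp³ carbons on both sides and no adjacent C=O → ether).
nitrile: present (CN — –C≡N: carbon triple-bonded to nitrogen → nitrile).
aldehyde: present (CH(CHO) — pendant –CHO: carbonyl C bonded to C and H → aldehyde).
alcohol: no segment matches this pattern.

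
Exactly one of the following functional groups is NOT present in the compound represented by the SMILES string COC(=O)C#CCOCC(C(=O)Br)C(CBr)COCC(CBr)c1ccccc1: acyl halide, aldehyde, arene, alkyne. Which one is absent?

aldehyde

arene: present (C6H5 — –C6H5 phenyl ring → arene).
alkyne: present (C≡C — C≡C triple bond → alkyne).
acyl halide: present (CH(COBr) — pendant –C(=O)X: carbonyl C bonded to C and halogen → acyl halide).
aldehyde: no segment matches this pattern.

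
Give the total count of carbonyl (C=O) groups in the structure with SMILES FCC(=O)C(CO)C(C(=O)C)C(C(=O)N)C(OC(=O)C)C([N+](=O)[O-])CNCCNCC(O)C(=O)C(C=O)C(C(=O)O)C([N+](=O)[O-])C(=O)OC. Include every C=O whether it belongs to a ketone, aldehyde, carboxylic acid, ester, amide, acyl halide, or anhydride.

CO: ketone, 1 C=O (running total 1).
CH(COCH3): ketone, 1 C=O (running total 2).
CH(CONH2): amide, 1 C=O (running total 3).
CH(OCOCH3): ester, 1 C=O (running total 4).
CO: ketone, 1 C=O (running total 5).
CH(CHO): aldehyde, 1 C=O (running total 6).
CH(COOH): carboxylic acid, 1 C=O (running total 7).
COOCH3: ester, 1 C=O (running total 8).

8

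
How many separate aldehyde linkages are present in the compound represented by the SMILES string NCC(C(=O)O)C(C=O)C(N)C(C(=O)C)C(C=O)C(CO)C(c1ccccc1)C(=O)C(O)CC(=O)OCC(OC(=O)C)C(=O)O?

2

–NH2 on an sp³ carbon with no adjacent C=O → amine.
pendant –COOH: carbonyl C bonded to C and –OH → carboxylic acid.
pendant –CHO: carbonyl C bonded to C and H → aldehyde.
–NH2 on an sp³ carbon with no adjacent C=O → amine.
pendant –COCH3: carbonyl C bonded to two carbons → ketone.
pendant –CHO: carbonyl C bonded to C and H → aldehyde.
pendant –CH2OH on an sp³ backbone C → alcohol.
pendant –C6H5: benzene ring → arene.
–C(=O)– with carbon on both sides → ketone.
–OH on an sp³ carbon → alcohol (secondary).
–C(=O)–O–C with C on the carbonyl side → ester.
pendant –OC(=O)CH3: an acyloxy group → ester.
–COOH: carbonyl C bonded to –OH and C → carboxylic acid (the –OH is not a separate alcohol).
Aldehyde appears at: CH(CHO), CH(CHO) → 2.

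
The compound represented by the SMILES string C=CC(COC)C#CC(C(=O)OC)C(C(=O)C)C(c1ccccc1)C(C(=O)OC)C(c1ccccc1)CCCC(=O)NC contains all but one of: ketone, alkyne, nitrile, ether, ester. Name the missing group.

nitrile

ketone: present (CH(COCH3) — pendant –COCH3: carbonyl C bonded to two carbons → ketone).
ester: present (CH(COOCH3) — pendant –COOCH3: carbonyl C bonded to C and –OCH3 → ester).
ether: present (CH(CH2OCH3) — pendant –CH2OCH3: C–O–C linkage → ether).
alkyne: present (C≡C — C≡C triple bond → alkyne).
nitrile: absent. In C≡C, the triple bond is C≡C, not C≡N.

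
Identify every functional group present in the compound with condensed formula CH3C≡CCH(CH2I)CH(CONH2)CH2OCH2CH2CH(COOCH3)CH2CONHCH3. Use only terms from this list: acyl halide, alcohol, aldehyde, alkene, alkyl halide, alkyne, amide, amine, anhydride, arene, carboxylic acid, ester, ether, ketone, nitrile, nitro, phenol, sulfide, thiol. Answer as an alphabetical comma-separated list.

Working along the chain:
  C≡C: C≡C triple bond → alkyne.
  CH(CH2I): pendant –CH2X: halogen on sp³ carbon → alkyl halide.
  CH(CONH2): pendant –CONH2: carbonyl C bonded to C and N → amide.
  CH2OCH2: C–O–C with sp³ carbons on both sides and no adjacent C=O → ether.
  CH(COOCH3): pendant –COOCH3: carbonyl C bonded to C and –OCH3 → ester.
  CONHCH3: –C(=O)NHCH3: carbonyl C bonded to C and to N → amide (the N is not an amine).

alkyl halide, alkyne, amide, ester, ether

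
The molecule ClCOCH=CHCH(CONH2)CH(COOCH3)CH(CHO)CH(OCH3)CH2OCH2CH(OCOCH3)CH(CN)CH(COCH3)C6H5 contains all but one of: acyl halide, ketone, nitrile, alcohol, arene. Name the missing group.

alcohol

ketone: present (CH(COCH3) — pendant –COCH3: carbonyl C bonded to two carbons → ketone).
acyl halide: present (ClCO — –C(=O)Cl: carbonyl C bonded to C and to a halogen → acyl halide (not alkyl halide)).
arene: present (C6H5 — –C6H5 phenyl ring → arene).
nitrile: present (CH(CN) — pendant –C≡N: nitrile).
alcohol: no segment matches this pattern.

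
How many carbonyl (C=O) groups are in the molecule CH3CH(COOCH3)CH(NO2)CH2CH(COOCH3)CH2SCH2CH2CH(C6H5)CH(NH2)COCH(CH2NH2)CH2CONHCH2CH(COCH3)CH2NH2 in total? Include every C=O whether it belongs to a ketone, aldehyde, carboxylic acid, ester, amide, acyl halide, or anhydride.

5

CH(COOCH3): ester, 1 C=O (running total 1).
CH(COOCH3): ester, 1 C=O (running total 2).
CO: ketone, 1 C=O (running total 3).
CH2CONHCH2: amide, 1 C=O (running total 4).
CH(COCH3): ketone, 1 C=O (running total 5).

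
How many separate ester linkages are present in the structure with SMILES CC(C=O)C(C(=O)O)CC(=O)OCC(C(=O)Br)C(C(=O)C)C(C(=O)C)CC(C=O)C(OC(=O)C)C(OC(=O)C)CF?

pendant –CHO: carbonyl C bonded to C and H → aldehyde.
pendant –COOH: carbonyl C bonded to C and –OH → carboxylic acid.
–C(=O)–O–C with C on the carbonyl side → ester.
pendant –C(=O)X: carbonyl C bonded to C and halogen → acyl halide.
pendant –COCH3: carbonyl C bonded to two carbons → ketone.
pendant –COCH3: carbonyl C bonded to two carbons → ketone.
pendant –CHO: carbonyl C bonded to C and H → aldehyde.
pendant –OC(=O)CH3: an acyloxy group → ester.
pendant –OC(=O)CH3: an acyloxy group → ester.
halogen on an sp³ carbon → alkyl halide.
Ester appears at: CH2COOCH2, CH(OCOCH3), CH(OCOCH3) → 3.

3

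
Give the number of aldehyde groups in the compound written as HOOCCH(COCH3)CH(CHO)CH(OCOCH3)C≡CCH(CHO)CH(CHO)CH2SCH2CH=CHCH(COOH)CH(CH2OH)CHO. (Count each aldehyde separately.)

4

–COOH: carbonyl C bonded to –OH and C → carboxylic acid (the –OH is not a separate alcohol).
pendant –COCH3: carbonyl C bonded to two carbons → ketone.
pendant –CHO: carbonyl C bonded to C and H → aldehyde.
pendant –OC(=O)CH3: an acyloxy group → ester.
C≡C triple bond → alkyne.
pendant –CHO: carbonyl C bonded to C and H → aldehyde.
pendant –CHO: carbonyl C bonded to C and H → aldehyde.
C–S–C linkage → sulfide (thioether).
C=C double bond → alkene.
pendant –COOH: carbonyl C bonded to C and –OH → carboxylic acid.
pendant –CH2OH on an sp³ backbone C → alcohol.
terminal –CHO: carbonyl C bonded to H and C → aldehyde.
Aldehyde appears at: CH(CHO), CH(CHO), CH(CHO), CHO → 4.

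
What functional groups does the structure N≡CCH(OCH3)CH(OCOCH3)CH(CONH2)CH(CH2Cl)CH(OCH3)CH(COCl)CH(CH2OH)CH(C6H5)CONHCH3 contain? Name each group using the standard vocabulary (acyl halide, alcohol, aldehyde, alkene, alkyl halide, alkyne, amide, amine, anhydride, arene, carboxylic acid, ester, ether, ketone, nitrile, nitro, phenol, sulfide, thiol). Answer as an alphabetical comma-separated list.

Taking each segment in turn:
  N≡C: N≡C–: carbon triple-bonded to nitrogen → nitrile.
  CH(OCH3): pendant –OCH3: C–O–C with sp³ C, no adjacent C=O → ether.
  CH(OCOCH3): pendant –OC(=O)CH3: an acyloxy group → ester.
  CH(CONH2): pendant –CONH2: carbonyl C bonded to C and N → amide.
  CH(CH2Cl): pendant –CH2X: halogen on sp³ carbon → alkyl halide.
  CH(OCH3): pendant –OCH3: C–O–C with sp³ C, no adjacent C=O → ether.
  CH(COCl): pendant –C(=O)X: carbonyl C bonded to C and halogen → acyl halide.
  CH(CH2OH): pendant –CH2OH on an sp³ backbone C → alcohol.
  CH(C6H5): pendant –C6H5: benzene ring → arene.
  CONHCH3: –C(=O)NHCH3: carbonyl C bonded to C and to N → amide (the N is not an amine).

acyl halide, alcohol, alkyl halide, amide, arene, ester, ether, nitrile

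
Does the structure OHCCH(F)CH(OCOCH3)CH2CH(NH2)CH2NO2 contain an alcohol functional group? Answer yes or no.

Reading the structure from left to right:
  OHC: terminal –CHO: carbonyl C bonded to H and C → aldehyde.
  CH(F): halogen on an sp³ carbon → alkyl halide.
  CH(OCOCH3): pendant –OC(=O)CH3: an acyloxy group → ester.
  CH(NH2): –NH2 on an sp³ carbon with no adjacent C=O → amine.
  CH2NO2: –NO2 on carbon → nitro group.
The groups actually present are: aldehyde, alkyl halide, amine, ester, nitro.

no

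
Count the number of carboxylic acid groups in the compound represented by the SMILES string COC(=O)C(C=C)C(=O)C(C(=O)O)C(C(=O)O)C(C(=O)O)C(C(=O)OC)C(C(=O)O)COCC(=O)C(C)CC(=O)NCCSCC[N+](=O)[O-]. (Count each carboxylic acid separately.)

Taking each segment in turn:
  CH3OOC: CH3O–C(=O)–: carbonyl C bonded to C and to –OCH3 → ester (not ketone + ether).
  CH(CH=CH2): pendant –CH=CH2: C=C double bond → alkene.
  CO: –C(=O)– with carbon on both sides → ketone.
  CH(COOH): pendant –COOH: carbonyl C bonded to C and –OH → carboxylic acid.
  CH(COOH): pendant –COOH: carbonyl C bonded to C and –OH → carboxylic acid.
  CH(COOH): pendant –COOH: carbonyl C bonded to C and –OH → carboxylic acid.
  CH(COOCH3): pendant –COOCH3: carbonyl C bonded to C and –OCH3 → ester.
  CH(COOH): pendant –COOH: carbonyl C bonded to C and –OH → carboxylic acid.
  CH2OCH2: C–O–C with sp³ carbons on both sides and no adjacent C=O → ether.
  CO: –C(=O)– with carbon on both sides → ketone.
  CH2CONHCH2: –C(=O)–N– linkage → amide (the N is not an amine).
  CH2SCH2: C–S–C linkage → sulfide (thioether).
  CH2NO2: –NO2 on carbon → nitro group.
Carboxylic acid appears at: CH(COOH), CH(COOH), CH(COOH), CH(COOH) → 4.

4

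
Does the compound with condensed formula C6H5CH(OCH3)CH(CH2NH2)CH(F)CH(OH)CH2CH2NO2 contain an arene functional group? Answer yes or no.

yes

Reading the structure from left to right:
  C6H5: C6H5– phenyl ring → arene.
  CH(OCH3): pendant –OCH3: C–O–C with sp³ C, no adjacent C=O → ether.
  CH(CH2NH2): pendant –CH2NH2: N on sp³ C, no adjacent C=O → amine.
  CH(F): halogen on an sp³ carbon → alkyl halide.
  CH(OH): –OH on an sp³ carbon → alcohol (secondary).
  CH2NO2: –NO2 on carbon → nitro group.
The C6H5 segment supplies the arene: C6H5– phenyl ring → arene.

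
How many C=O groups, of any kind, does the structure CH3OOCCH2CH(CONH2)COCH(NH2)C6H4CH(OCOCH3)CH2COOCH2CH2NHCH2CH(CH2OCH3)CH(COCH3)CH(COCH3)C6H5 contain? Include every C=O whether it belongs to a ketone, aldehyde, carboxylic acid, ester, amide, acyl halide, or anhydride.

CH3OOC: ester, 1 C=O (running total 1).
CH(CONH2): amide, 1 C=O (running total 2).
CO: ketone, 1 C=O (running total 3).
CH(OCOCH3): ester, 1 C=O (running total 4).
CH2COOCH2: ester, 1 C=O (running total 5).
CH(COCH3): ketone, 1 C=O (running total 6).
CH(COCH3): ketone, 1 C=O (running total 7).

7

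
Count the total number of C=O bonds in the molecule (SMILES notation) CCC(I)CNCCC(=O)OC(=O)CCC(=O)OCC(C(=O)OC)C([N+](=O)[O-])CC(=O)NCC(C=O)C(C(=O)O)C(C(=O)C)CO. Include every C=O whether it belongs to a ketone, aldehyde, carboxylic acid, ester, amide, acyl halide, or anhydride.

8

CH2CO-O-COCH2: anhydride, 2 C=O (running total 2).
CH2COOCH2: ester, 1 C=O (running total 3).
CH(COOCH3): ester, 1 C=O (running total 4).
CH2CONHCH2: amide, 1 C=O (running total 5).
CH(CHO): aldehyde, 1 C=O (running total 6).
CH(COOH): carboxylic acid, 1 C=O (running total 7).
CH(COCH3): ketone, 1 C=O (running total 8).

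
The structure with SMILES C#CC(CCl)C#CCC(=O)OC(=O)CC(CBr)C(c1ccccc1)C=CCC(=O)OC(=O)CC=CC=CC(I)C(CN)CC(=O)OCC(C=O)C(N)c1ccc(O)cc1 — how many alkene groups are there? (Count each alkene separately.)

3

Working along the chain:
  HC≡C: C≡C triple bond → alkyne.
  CH(CH2Cl): pendant –CH2X: halogen on sp³ carbon → alkyl halide.
  C≡C: C≡C triple bond → alkyne.
  CH2CO-O-COCH2: two acyl groups sharing one oxygen, –C(=O)–O–C(=O)– → anhydride.
  CH(CH2Br): pendant –CH2X: halogen on sp³ carbon → alkyl halide.
  CH(C6H5): pendant –C6H5: benzene ring → arene.
  CH=CH: C=C double bond → alkene.
  CH2CO-O-COCH2: two acyl groups sharing one oxygen, –C(=O)–O–C(=O)– → anhydride.
  CH=CH: C=C double bond → alkene.
  CH=CH: C=C double bond → alkene.
  CH(I): halogen on an sp³ carbon → alkyl halide.
  CH(CH2NH2): pendant –CH2NH2: N on sp³ C, no adjacent C=O → amine.
  CH2COOCH2: –C(=O)–O–C with C on the carbonyl side → ester.
  CH(CHO): pendant –CHO: carbonyl C bonded to C and H → aldehyde.
  CH(NH2): –NH2 on an sp³ carbon with no adjacent C=O → amine.
  C6H4OH: –OH attached directly to an aromatic ring → phenol (not alcohol); the ring itself is an arene.
Alkene appears at: CH=CH, CH=CH, CH=CH → 3.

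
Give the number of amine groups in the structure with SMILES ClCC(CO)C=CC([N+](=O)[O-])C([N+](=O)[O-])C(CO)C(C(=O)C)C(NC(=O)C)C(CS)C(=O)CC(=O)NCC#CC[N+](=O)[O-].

0

halogen on an sp³ carbon → alkyl halide.
pendant –CH2OH on an sp³ backbone C → alcohol.
C=C double bond → alkene.
–NO2 on an sp³ carbon → nitro (the N=O is not a carbonyl).
–NO2 on an sp³ carbon → nitro (the N=O is not a carbonyl).
pendant –CH2OH on an sp³ backbone C → alcohol.
pendant –COCH3: carbonyl C bonded to two carbons → ketone.
pendant –NHC(=O)CH3: N bonded to a carbonyl → amide (not amine).
pendant –CH2SH → thiol.
–C(=O)– with carbon on both sides → ketone.
–C(=O)–N– linkage → amide (the N is not an amine).
C≡C triple bond → alkyne.
–NO2 on carbon → nitro group.
No segment is a amine: CH(NO2) is nitro, not amine; CH(NO2) is nitro, not amine; CH(NHCOCH3) is amide, not amine. → 0.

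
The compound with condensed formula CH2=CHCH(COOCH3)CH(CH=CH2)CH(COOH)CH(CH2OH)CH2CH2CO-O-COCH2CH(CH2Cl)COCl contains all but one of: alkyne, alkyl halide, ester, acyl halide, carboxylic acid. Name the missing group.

alkyne

alkyl halide: present (CH(CH2Cl) — pendant –CH2X: halogen on sp³ carbon → alkyl halide).
ester: present (CH(COOCH3) — pendant –COOCH3: carbonyl C bonded to C and –OCH3 → ester).
acyl halide: present (COCl — –C(=O)Cl: carbonyl C bonded to C and to a halogen → acyl halide (not alkyl halide)).
carboxylic acid: present (CH(COOH) — pendant –COOH: carbonyl C bonded to C and –OH → carboxylic acid).
alkyne: no segment matches this pattern.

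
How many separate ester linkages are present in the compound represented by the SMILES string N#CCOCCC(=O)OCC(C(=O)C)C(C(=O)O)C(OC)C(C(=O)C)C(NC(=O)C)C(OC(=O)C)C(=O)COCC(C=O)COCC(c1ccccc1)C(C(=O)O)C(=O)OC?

N≡C–: carbon triple-bonded to nitrogen → nitrile.
C–O–C with sp³ carbons on both sides and no adjacent C=O → ether.
–C(=O)–O–C with C on the carbonyl side → ester.
pendant –COCH3: carbonyl C bonded to two carbons → ketone.
pendant –COOH: carbonyl C bonded to C and –OH → carboxylic acid.
pendant –OCH3: C–O–C with sp³ C, no adjacent C=O → ether.
pendant –COCH3: carbonyl C bonded to two carbons → ketone.
pendant –NHC(=O)CH3: N bonded to a carbonyl → amide (not amine).
pendant –OC(=O)CH3: an acyloxy group → ester.
–C(=O)– with carbon on both sides → ketone.
C–O–C with sp³ carbons on both sides and no adjacent C=O → ether.
pendant –CHO: carbonyl C bonded to C and H → aldehyde.
C–O–C with sp³ carbons on both sides and no adjacent C=O → ether.
pendant –C6H5: benzene ring → arene.
pendant –COOH: carbonyl C bonded to C and –OH → carboxylic acid.
–C(=O)OCH3: carbonyl C bonded to C and to –OCH3 → ester (not ketone + ether).
Ester appears at: CH2COOCH2, CH(OCOCH3), COOCH3 → 3.

3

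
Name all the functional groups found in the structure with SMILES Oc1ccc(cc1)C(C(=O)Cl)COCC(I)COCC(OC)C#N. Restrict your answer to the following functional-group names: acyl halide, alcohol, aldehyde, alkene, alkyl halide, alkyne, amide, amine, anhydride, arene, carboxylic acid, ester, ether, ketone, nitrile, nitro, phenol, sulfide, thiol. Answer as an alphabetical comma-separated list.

–OH attached directly to an aromatic ring → phenol (not alcohol); the ring itself is an arene.
pendant –C(=O)X: carbonyl C bonded to C and halogen → acyl halide.
C–O–C with sp³ carbons on both sides and no adjacent C=O → ether.
halogen on an sp³ carbon → alkyl halide.
C–O–C with sp³ carbons on both sides and no adjacent C=O → ether.
pendant –OCH3: C–O–C with sp³ C, no adjacent C=O → ether.
–C≡N: carbon triple-bonded to nitrogen → nitrile.

acyl halide, alkyl halide, arene, ether, nitrile, phenol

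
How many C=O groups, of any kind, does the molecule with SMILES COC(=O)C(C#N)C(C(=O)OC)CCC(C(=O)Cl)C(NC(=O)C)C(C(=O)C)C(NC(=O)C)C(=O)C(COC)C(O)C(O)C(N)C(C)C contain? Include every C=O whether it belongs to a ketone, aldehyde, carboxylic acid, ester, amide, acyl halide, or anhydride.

CH3OOC: ester, 1 C=O (running total 1).
CH(COOCH3): ester, 1 C=O (running total 2).
CH(COCl): acyl halide, 1 C=O (running total 3).
CH(NHCOCH3): amide, 1 C=O (running total 4).
CH(COCH3): ketone, 1 C=O (running total 5).
CH(NHCOCH3): amide, 1 C=O (running total 6).
CO: ketone, 1 C=O (running total 7).

7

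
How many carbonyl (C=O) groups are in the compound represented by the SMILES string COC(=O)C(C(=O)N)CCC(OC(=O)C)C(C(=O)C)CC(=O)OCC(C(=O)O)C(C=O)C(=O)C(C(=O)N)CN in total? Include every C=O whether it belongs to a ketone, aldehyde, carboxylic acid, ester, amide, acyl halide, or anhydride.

CH3OOC: ester, 1 C=O (running total 1).
CH(CONH2): amide, 1 C=O (running total 2).
CH(OCOCH3): ester, 1 C=O (running total 3).
CH(COCH3): ketone, 1 C=O (running total 4).
CH2COOCH2: ester, 1 C=O (running total 5).
CH(COOH): carboxylic acid, 1 C=O (running total 6).
CH(CHO): aldehyde, 1 C=O (running total 7).
CO: ketone, 1 C=O (running total 8).
CH(CONH2): amide, 1 C=O (running total 9).

9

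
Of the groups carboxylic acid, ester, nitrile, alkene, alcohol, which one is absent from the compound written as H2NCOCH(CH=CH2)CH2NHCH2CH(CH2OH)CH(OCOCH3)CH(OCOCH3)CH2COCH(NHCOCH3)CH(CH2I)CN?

carboxylic acid

ester: present (CH(OCOCH3) — pendant –OC(=O)CH3: an acyloxy group → ester).
alkene: present (CH(CH=CH2) — pendant –CH=CH2: C=C double bond → alkene).
alcohol: present (CH(CH2OH) — pendant –CH2OH on an sp³ backbone C → alcohol).
nitrile: present (CN — –C≡N: carbon triple-bonded to nitrogen → nitrile).
carboxylic acid: absent. In CH(OCOCH3), the acyl oxygen is bonded to carbon (–O–C), not to H, so this is an ester. In each of H2NCO and CH(NHCOCH3), the carbonyl is bonded to nitrogen, not to –OH; that is an amide.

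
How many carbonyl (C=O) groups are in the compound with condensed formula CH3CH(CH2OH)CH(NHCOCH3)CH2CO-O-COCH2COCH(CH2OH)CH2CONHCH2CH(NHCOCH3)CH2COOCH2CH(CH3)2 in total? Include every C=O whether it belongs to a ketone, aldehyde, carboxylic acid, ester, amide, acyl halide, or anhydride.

7

CH(NHCOCH3): amide, 1 C=O (running total 1).
CH2CO-O-COCH2: anhydride, 2 C=O (running total 3).
CO: ketone, 1 C=O (running total 4).
CH2CONHCH2: amide, 1 C=O (running total 5).
CH(NHCOCH3): amide, 1 C=O (running total 6).
CH2COOCH2: ester, 1 C=O (running total 7).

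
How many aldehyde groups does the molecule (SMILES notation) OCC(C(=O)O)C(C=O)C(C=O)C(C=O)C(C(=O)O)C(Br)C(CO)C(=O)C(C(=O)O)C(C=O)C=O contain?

Working along the chain:
  HOCH2: HO– on an sp³ carbon → alcohol.
  CH(COOH): pendant –COOH: carbonyl C bonded to C and –OH → carboxylic acid.
  CH(CHO): pendant –CHO: carbonyl C bonded to C and H → aldehyde.
  CH(CHO): pendant –CHO: carbonyl C bonded to C and H → aldehyde.
  CH(CHO): pendant –CHO: carbonyl C bonded to C and H → aldehyde.
  CH(COOH): pendant –COOH: carbonyl C bonded to C and –OH → carboxylic acid.
  CH(Br): halogen on an sp³ carbon → alkyl halide.
  CH(CH2OH): pendant –CH2OH on an sp³ backbone C → alcohol.
  CO: –C(=O)– with carbon on both sides → ketone.
  CH(COOH): pendant –COOH: carbonyl C bonded to C and –OH → carboxylic acid.
  CH(CHO): pendant –CHO: carbonyl C bonded to C and H → aldehyde.
  CHO: terminal –CHO: carbonyl C bonded to H and C → aldehyde.
Aldehyde appears at: CH(CHO), CH(CHO), CH(CHO), CH(CHO), CHO → 5.

5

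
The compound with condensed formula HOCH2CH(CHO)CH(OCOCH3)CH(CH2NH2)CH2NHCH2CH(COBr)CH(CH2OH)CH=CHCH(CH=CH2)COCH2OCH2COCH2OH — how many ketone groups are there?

Taking each segment in turn:
  HOCH2: HO– on an sp³ carbon → alcohol.
  CH(CHO): pendant –CHO: carbonyl C bonded to C and H → aldehyde.
  CH(OCOCH3): pendant –OC(=O)CH3: an acyloxy group → ester.
  CH(CH2NH2): pendant –CH2NH2: N on sp³ C, no adjacent C=O → amine.
  CH2NHCH2: C–N–C with sp³ carbons and no adjacent C=O → amine (secondary).
  CH(COBr): pendant –C(=O)X: carbonyl C bonded to C and halogen → acyl halide.
  CH(CH2OH): pendant –CH2OH on an sp³ backbone C → alcohol.
  CH=CH: C=C double bond → alkene.
  CH(CH=CH2): pendant –CH=CH2: C=C double bond → alkene.
  CO: –C(=O)– with carbon on both sides → ketone.
  CH2OCH2: C–O–C with sp³ carbons on both sides and no adjacent C=O → ether.
  CO: –C(=O)– with carbon on both sides → ketone.
  CH2OH: –OH on an sp³ carbon → alcohol.
Ketone appears at: CO, CO → 2.

2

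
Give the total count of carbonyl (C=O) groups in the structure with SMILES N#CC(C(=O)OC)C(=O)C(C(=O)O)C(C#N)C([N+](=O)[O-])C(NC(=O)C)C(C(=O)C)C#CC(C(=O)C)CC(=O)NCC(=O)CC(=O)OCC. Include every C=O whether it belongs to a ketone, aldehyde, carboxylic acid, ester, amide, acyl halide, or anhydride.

9

CH(COOCH3): ester, 1 C=O (running total 1).
CO: ketone, 1 C=O (running total 2).
CH(COOH): carboxylic acid, 1 C=O (running total 3).
CH(NHCOCH3): amide, 1 C=O (running total 4).
CH(COCH3): ketone, 1 C=O (running total 5).
CH(COCH3): ketone, 1 C=O (running total 6).
CH2CONHCH2: amide, 1 C=O (running total 7).
CO: ketone, 1 C=O (running total 8).
CH2COOCH2: ester, 1 C=O (running total 9).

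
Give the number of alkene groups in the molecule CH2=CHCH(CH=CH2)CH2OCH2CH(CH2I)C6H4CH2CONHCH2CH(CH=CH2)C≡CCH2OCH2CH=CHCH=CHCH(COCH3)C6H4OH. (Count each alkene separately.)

5

C=C double bond → alkene.
pendant –CH=CH2: C=C double bond → alkene.
C–O–C with sp³ carbons on both sides and no adjacent C=O → ether.
pendant –CH2X: halogen on sp³ carbon → alkyl halide.
para-disubstituted benzene ring → arene.
–C(=O)–N– linkage → amide (the N is not an amine).
pendant –CH=CH2: C=C double bond → alkene.
C≡C triple bond → alkyne.
C–O–C with sp³ carbons on both sides and no adjacent C=O → ether.
C=C double bond → alkene.
C=C double bond → alkene.
pendant –COCH3: carbonyl C bonded to two carbons → ketone.
–OH attached directly to an aromatic ring → phenol (not alcohol); the ring itself is an arene.
Alkene appears at: CH2=CH, CH(CH=CH2), CH(CH=CH2), CH=CH, CH=CH → 5.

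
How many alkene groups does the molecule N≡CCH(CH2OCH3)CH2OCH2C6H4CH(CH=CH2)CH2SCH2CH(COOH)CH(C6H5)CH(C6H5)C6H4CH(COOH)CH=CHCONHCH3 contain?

N≡C–: carbon triple-bonded to nitrogen → nitrile.
pendant –CH2OCH3: C–O–C linkage → ether.
C–O–C with sp³ carbons on both sides and no adjacent C=O → ether.
para-disubstituted benzene ring → arene.
pendant –CH=CH2: C=C double bond → alkene.
C–S–C linkage → sulfide (thioether).
pendant –COOH: carbonyl C bonded to C and –OH → carboxylic acid.
pendant –C6H5: benzene ring → arene.
pendant –C6H5: benzene ring → arene.
para-disubstituted benzene ring → arene.
pendant –COOH: carbonyl C bonded to C and –OH → carboxylic acid.
C=C double bond → alkene.
–C(=O)NHCH3: carbonyl C bonded to C and to N → amide (the N is not an amine).
Alkene appears at: CH(CH=CH2), CH=CH → 2.

2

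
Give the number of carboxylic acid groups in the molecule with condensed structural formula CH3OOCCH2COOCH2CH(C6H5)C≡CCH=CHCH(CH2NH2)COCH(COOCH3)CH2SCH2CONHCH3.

CH3O–C(=O)–: carbonyl C bonded to C and to –OCH3 → ester (not ketone + ether).
–C(=O)–O–C with C on the carbonyl side → ester.
pendant –C6H5: benzene ring → arene.
C≡C triple bond → alkyne.
C=C double bond → alkene.
pendant –CH2NH2: N on sp³ C, no adjacent C=O → amine.
–C(=O)– with carbon on both sides → ketone.
pendant –COOCH3: carbonyl C bonded to C and –OCH3 → ester.
C–S–C linkage → sulfide (thioether).
–C(=O)NHCH3: carbonyl C bonded to C and to N → amide (the N is not an amine).
No segment is a carboxylic acid: CH3OOC is ester, not carboxylic acid; CH2COOCH2 is ester, not carboxylic acid; CH(COOCH3) is ester, not carboxylic acid. → 0.

0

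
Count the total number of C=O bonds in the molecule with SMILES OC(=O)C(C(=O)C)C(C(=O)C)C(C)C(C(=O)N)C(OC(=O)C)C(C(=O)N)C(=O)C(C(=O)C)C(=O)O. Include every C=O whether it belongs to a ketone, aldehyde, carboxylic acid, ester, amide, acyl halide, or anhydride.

HOOC: carboxylic acid, 1 C=O (running total 1).
CH(COCH3): ketone, 1 C=O (running total 2).
CH(COCH3): ketone, 1 C=O (running total 3).
CH(CONH2): amide, 1 C=O (running total 4).
CH(OCOCH3): ester, 1 C=O (running total 5).
CH(CONH2): amide, 1 C=O (running total 6).
CO: ketone, 1 C=O (running total 7).
CH(COCH3): ketone, 1 C=O (running total 8).
COOH: carboxylic acid, 1 C=O (running total 9).

9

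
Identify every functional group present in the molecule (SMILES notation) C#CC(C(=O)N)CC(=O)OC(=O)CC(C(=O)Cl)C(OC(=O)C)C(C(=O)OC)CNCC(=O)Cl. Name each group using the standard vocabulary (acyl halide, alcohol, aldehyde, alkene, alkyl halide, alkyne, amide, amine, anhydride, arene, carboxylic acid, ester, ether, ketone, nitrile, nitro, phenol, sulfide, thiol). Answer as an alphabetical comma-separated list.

acyl halide, alkyne, amide, amine, anhydride, ester

C≡C triple bond → alkyne.
pendant –CONH2: carbonyl C bonded to C and N → amide.
two acyl groups sharing one oxygen, –C(=O)–O–C(=O)– → anhydride.
pendant –C(=O)X: carbonyl C bonded to C and halogen → acyl halide.
pendant –OC(=O)CH3: an acyloxy group → ester.
pendant –COOCH3: carbonyl C bonded to C and –OCH3 → ester.
C–N–C with sp³ carbons and no adjacent C=O → amine (secondary).
–C(=O)Cl: carbonyl C bonded to C and to a halogen → acyl halide (not alkyl halide).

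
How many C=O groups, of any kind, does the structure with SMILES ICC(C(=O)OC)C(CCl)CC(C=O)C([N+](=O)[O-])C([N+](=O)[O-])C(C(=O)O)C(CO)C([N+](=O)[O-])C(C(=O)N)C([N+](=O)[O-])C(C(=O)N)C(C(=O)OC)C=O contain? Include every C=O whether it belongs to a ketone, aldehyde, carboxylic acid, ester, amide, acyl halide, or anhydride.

CH(COOCH3): ester, 1 C=O (running total 1).
CH(CHO): aldehyde, 1 C=O (running total 2).
CH(COOH): carboxylic acid, 1 C=O (running total 3).
CH(CONH2): amide, 1 C=O (running total 4).
CH(CONH2): amide, 1 C=O (running total 5).
CH(COOCH3): ester, 1 C=O (running total 6).
CHO: aldehyde, 1 C=O (running total 7).

7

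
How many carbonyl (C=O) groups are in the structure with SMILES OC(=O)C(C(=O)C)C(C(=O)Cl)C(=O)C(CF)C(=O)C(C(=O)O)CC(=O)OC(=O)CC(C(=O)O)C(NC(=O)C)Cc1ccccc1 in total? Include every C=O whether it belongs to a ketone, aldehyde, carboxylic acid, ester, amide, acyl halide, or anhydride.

HOOC: carboxylic acid, 1 C=O (running total 1).
CH(COCH3): ketone, 1 C=O (running total 2).
CH(COCl): acyl halide, 1 C=O (running total 3).
CO: ketone, 1 C=O (running total 4).
CO: ketone, 1 C=O (running total 5).
CH(COOH): carboxylic acid, 1 C=O (running total 6).
CH2CO-O-COCH2: anhydride, 2 C=O (running total 8).
CH(COOH): carboxylic acid, 1 C=O (running total 9).
CH(NHCOCH3): amide, 1 C=O (running total 10).

10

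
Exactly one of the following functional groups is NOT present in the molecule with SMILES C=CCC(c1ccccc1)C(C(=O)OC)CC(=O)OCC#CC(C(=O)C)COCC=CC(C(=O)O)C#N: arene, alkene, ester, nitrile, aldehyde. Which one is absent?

ester: present (CH(COOCH3) — pendant –COOCH3: carbonyl C bonded to C and –OCH3 → ester).
alkene: present (CH2=CH — C=C double bond → alkene).
nitrile: present (CN — –C≡N: carbon triple-bonded to nitrogen → nitrile).
arene: present (CH(C6H5) — pendant –C6H5: benzene ring → arene).
aldehyde: absent. In CH(COCH3), the carbonyl carbon is bonded to two carbons, so it is a ketone, not an aldehyde. In CH(COOH), the carbonyl carbon bears –OH, not –H, so it is a carboxylic acid.

aldehyde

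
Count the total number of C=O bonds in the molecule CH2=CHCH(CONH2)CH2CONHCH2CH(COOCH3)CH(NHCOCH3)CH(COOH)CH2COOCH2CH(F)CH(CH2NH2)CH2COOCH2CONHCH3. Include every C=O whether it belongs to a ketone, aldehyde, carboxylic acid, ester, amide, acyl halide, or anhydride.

8

CH(CONH2): amide, 1 C=O (running total 1).
CH2CONHCH2: amide, 1 C=O (running total 2).
CH(COOCH3): ester, 1 C=O (running total 3).
CH(NHCOCH3): amide, 1 C=O (running total 4).
CH(COOH): carboxylic acid, 1 C=O (running total 5).
CH2COOCH2: ester, 1 C=O (running total 6).
CH2COOCH2: ester, 1 C=O (running total 7).
CONHCH3: amide, 1 C=O (running total 8).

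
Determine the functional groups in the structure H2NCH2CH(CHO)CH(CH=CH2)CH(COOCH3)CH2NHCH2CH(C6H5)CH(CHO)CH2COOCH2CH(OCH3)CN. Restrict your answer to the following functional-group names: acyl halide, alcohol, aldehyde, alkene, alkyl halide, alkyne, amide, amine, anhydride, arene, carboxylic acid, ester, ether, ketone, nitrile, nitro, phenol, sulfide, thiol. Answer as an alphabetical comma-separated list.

Working along the chain:
  H2NCH2: –NH2 on an sp³ carbon with no adjacent C=O → amine.
  CH(CHO): pendant –CHO: carbonyl C bonded to C and H → aldehyde.
  CH(CH=CH2): pendant –CH=CH2: C=C double bond → alkene.
  CH(COOCH3): pendant –COOCH3: carbonyl C bonded to C and –OCH3 → ester.
  CH2NHCH2: C–N–C with sp³ carbons and no adjacent C=O → amine (secondary).
  CH(C6H5): pendant –C6H5: benzene ring → arene.
  CH(CHO): pendant –CHO: carbonyl C bonded to C and H → aldehyde.
  CH2COOCH2: –C(=O)–O–C with C on the carbonyl side → ester.
  CH(OCH3): pendant –OCH3: C–O–C with sp³ C, no adjacent C=O → ether.
  CN: –C≡N: carbon triple-bonded to nitrogen → nitrile.

aldehyde, alkene, amine, arene, ester, ether, nitrile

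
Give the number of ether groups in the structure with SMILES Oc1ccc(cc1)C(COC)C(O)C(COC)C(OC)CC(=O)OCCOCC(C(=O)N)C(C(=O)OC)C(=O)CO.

–OH attached directly to an aromatic ring → phenol (not alcohol); the ring itself is an arene.
pendant –CH2OCH3: C–O–C linkage → ether.
–OH on an sp³ carbon → alcohol (secondary).
pendant –CH2OCH3: C–O–C linkage → ether.
pendant –OCH3: C–O–C with sp³ C, no adjacent C=O → ether.
–C(=O)–O–C with C on the carbonyl side → ester.
C–O–C with sp³ carbons on both sides and no adjacent C=O → ether.
pendant –CONH2: carbonyl C bonded to C and N → amide.
pendant –COOCH3: carbonyl C bonded to C and –OCH3 → ester.
–C(=O)– with carbon on both sides → ketone.
–OH on an sp³ carbon → alcohol.
Ether appears at: CH(CH2OCH3), CH(CH2OCH3), CH(OCH3), CH2OCH2 → 4.

4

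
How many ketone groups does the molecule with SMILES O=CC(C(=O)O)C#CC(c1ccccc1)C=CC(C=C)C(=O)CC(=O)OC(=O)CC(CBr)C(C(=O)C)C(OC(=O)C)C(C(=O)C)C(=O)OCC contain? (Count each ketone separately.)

3

terminal –CHO: carbonyl C bonded to H and C → aldehyde.
pendant –COOH: carbonyl C bonded to C and –OH → carboxylic acid.
C≡C triple bond → alkyne.
pendant –C6H5: benzene ring → arene.
C=C double bond → alkene.
pendant –CH=CH2: C=C double bond → alkene.
–C(=O)– with carbon on both sides → ketone.
two acyl groups sharing one oxygen, –C(=O)–O–C(=O)– → anhydride.
pendant –CH2X: halogen on sp³ carbon → alkyl halide.
pendant –COCH3: carbonyl C bonded to two carbons → ketone.
pendant –OC(=O)CH3: an acyloxy group → ester.
pendant –COCH3: carbonyl C bonded to two carbons → ketone.
–C(=O)OCH2CH3: carbonyl C bonded to C and to –OEt → ester.
Ketone appears at: CO, CH(COCH3), CH(COCH3) → 3.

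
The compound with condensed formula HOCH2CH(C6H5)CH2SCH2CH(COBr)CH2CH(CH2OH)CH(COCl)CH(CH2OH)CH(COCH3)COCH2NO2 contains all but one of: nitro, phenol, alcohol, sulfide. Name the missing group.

phenol

alcohol: present (HOCH2 — HO– on an sp³ carbon → alcohol).
sulfide: present (CH2SCH2 — C–S–C linkage → sulfide (thioether)).
nitro: present (CH2NO2 — –NO2 on carbon → nitro group).
phenol: absent. In each of HOCH2 and CH(CH2OH), the –OH is on an sp³ carbon, not on an aromatic ring, so it is an alcohol.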